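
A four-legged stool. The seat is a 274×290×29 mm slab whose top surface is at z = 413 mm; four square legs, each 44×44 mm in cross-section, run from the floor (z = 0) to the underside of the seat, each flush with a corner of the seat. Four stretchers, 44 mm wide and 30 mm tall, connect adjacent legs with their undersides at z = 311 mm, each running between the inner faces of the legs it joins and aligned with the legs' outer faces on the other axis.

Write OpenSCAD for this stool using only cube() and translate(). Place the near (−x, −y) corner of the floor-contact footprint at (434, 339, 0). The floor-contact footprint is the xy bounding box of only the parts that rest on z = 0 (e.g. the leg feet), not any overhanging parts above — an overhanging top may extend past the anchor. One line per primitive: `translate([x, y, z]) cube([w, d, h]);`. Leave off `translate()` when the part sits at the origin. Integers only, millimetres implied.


translate([434, 339, 384]) cube([274, 290, 29]);
translate([434, 339, 0]) cube([44, 44, 384]);
translate([664, 339, 0]) cube([44, 44, 384]);
translate([434, 585, 0]) cube([44, 44, 384]);
translate([664, 585, 0]) cube([44, 44, 384]);
translate([478, 339, 311]) cube([186, 44, 30]);
translate([478, 585, 311]) cube([186, 44, 30]);
translate([434, 383, 311]) cube([44, 202, 30]);
translate([664, 383, 311]) cube([44, 202, 30]);


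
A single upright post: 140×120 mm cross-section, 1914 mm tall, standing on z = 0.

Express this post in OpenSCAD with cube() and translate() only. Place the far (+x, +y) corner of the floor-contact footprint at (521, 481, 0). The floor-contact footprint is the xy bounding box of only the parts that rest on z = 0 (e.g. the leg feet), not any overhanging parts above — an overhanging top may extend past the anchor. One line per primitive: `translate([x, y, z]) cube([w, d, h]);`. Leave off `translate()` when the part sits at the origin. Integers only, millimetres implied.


translate([381, 361, 0]) cube([140, 120, 1914]);


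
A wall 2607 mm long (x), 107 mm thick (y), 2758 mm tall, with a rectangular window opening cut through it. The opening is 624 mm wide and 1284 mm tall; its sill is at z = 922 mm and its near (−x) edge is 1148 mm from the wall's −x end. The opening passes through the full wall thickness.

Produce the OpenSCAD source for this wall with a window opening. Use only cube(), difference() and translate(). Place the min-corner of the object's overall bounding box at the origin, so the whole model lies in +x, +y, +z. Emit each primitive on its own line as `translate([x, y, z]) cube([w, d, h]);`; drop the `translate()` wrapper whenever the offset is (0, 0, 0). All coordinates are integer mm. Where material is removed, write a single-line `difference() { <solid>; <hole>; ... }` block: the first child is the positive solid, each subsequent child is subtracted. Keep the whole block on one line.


difference() { cube([2607, 107, 2758]); translate([1148, 0, 922]) cube([624, 107, 1284]); }


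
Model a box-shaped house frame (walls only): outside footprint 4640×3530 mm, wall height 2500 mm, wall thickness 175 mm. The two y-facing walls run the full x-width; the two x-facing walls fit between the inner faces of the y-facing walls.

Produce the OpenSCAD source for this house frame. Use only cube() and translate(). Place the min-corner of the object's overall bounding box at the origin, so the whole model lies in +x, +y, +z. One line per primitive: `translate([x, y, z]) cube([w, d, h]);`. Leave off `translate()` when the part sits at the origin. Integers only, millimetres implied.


cube([4640, 175, 2500]);
translate([0, 3355, 0]) cube([4640, 175, 2500]);
translate([0, 175, 0]) cube([175, 3180, 2500]);
translate([4465, 175, 0]) cube([175, 3180, 2500]);


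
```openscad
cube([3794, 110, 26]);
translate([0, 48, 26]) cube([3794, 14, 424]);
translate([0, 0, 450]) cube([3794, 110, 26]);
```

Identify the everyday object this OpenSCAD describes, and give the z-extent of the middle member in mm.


An I-beam. The web height is 424 mm.

Two wide flanges with a thin centred web — an I-beam. Overall 476 mm minus two 26 mm flanges gives a web of 476 − 2·26 = 424 mm.


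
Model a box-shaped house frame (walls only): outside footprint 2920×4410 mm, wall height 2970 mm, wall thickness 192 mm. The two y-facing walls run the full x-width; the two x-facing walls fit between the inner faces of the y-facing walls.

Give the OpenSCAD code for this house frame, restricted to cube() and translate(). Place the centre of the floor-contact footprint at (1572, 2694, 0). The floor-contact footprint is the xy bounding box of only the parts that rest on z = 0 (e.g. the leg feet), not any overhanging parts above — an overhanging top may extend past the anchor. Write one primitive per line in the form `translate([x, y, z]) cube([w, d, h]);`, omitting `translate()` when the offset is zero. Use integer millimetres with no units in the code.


translate([112, 489, 0]) cube([2920, 192, 2970]);
translate([112, 4707, 0]) cube([2920, 192, 2970]);
translate([112, 681, 0]) cube([192, 4026, 2970]);
translate([2840, 681, 0]) cube([192, 4026, 2970]);


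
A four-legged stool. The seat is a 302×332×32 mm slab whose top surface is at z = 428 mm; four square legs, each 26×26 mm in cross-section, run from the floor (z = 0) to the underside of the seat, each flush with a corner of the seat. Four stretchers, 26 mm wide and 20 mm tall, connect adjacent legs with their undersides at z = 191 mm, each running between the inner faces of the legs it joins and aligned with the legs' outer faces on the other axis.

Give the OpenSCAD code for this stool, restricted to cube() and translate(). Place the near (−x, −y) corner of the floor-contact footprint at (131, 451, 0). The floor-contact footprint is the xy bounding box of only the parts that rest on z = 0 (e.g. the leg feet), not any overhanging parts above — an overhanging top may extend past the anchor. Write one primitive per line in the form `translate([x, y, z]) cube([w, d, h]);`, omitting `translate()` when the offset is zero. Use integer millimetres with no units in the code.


translate([131, 451, 396]) cube([302, 332, 32]);
translate([131, 451, 0]) cube([26, 26, 396]);
translate([407, 451, 0]) cube([26, 26, 396]);
translate([131, 757, 0]) cube([26, 26, 396]);
translate([407, 757, 0]) cube([26, 26, 396]);
translate([157, 451, 191]) cube([250, 26, 20]);
translate([157, 757, 191]) cube([250, 26, 20]);
translate([131, 477, 191]) cube([26, 280, 20]);
translate([407, 477, 191]) cube([26, 280, 20]);


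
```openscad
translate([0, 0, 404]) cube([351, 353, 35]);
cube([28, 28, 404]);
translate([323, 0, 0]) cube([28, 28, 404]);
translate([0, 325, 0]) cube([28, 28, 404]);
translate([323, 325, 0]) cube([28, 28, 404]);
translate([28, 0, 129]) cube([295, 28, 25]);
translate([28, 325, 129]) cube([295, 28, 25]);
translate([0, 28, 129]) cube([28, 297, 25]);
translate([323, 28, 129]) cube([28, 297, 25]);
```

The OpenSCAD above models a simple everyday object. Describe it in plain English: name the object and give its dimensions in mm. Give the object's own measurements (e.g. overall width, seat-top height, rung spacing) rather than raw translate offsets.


A simple wooden stool: a rectangular seat 351 mm (x) by 353 mm (y), 35 mm thick, top face at z = 439 mm, on four square legs, each 28×28 mm in cross-section. The legs rest on z = 0, each flush with a corner of the seat. Four stretchers, 28 mm wide and 25 mm tall, connect adjacent legs with their undersides at z = 129 mm, each running between the inner faces of the legs it joins and aligned with the legs' outer faces on the other axis.


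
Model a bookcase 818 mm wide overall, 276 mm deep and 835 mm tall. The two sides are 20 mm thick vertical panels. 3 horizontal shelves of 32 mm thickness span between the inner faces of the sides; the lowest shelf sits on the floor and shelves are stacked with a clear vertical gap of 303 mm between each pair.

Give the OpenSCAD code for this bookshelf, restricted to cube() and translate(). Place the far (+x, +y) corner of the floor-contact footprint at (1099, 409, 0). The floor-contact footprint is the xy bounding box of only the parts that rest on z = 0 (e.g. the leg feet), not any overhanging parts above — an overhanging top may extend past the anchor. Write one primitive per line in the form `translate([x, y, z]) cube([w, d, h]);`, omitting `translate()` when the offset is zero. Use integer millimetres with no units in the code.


translate([281, 133, 0]) cube([20, 276, 835]);
translate([1079, 133, 0]) cube([20, 276, 835]);
translate([301, 133, 0]) cube([778, 276, 32]);
translate([301, 133, 335]) cube([778, 276, 32]);
translate([301, 133, 670]) cube([778, 276, 32]);


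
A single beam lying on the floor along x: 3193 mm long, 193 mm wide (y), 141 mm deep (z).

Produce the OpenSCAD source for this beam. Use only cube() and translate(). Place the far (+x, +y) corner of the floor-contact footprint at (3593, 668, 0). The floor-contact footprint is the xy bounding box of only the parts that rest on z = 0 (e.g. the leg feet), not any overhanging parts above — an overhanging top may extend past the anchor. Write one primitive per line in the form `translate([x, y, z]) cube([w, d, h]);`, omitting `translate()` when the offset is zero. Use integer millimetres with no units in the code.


translate([400, 475, 0]) cube([3193, 193, 141]);


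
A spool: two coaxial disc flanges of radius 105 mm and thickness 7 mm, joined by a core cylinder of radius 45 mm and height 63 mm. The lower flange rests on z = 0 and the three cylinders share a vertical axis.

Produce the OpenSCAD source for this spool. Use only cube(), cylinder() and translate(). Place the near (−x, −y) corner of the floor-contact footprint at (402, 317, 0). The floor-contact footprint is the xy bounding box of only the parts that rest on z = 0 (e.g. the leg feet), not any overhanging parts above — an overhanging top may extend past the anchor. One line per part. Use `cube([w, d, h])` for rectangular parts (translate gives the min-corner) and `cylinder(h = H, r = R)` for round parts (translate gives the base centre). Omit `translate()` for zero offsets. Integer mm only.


translate([507, 422, 0]) cylinder(h = 7, r = 105);
translate([507, 422, 7]) cylinder(h = 63, r = 45);
translate([507, 422, 70]) cylinder(h = 7, r = 105);


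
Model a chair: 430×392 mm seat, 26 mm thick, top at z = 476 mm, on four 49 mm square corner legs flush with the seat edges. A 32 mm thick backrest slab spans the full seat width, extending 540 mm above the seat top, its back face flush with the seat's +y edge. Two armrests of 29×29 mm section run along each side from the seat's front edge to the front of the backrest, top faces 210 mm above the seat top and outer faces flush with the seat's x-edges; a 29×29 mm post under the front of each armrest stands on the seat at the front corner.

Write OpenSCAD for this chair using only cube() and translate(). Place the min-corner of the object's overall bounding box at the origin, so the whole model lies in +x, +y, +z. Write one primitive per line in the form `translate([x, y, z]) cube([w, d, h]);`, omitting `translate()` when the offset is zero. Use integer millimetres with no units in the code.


// leg_h = 476 - 26 = 450
// arm post h = 210 - 29 = 181
translate([0, 0, 450]) cube([430, 392, 26]);
cube([49, 49, 450]);
translate([381, 0, 0]) cube([49, 49, 450]);
translate([0, 343, 0]) cube([49, 49, 450]);
translate([381, 343, 0]) cube([49, 49, 450]);
translate([0, 360, 476]) cube([430, 32, 540]);
translate([0, 0, 657]) cube([29, 360, 29]);
translate([401, 0, 657]) cube([29, 360, 29]);
translate([0, 0, 476]) cube([29, 29, 181]);
translate([401, 0, 476]) cube([29, 29, 181]);


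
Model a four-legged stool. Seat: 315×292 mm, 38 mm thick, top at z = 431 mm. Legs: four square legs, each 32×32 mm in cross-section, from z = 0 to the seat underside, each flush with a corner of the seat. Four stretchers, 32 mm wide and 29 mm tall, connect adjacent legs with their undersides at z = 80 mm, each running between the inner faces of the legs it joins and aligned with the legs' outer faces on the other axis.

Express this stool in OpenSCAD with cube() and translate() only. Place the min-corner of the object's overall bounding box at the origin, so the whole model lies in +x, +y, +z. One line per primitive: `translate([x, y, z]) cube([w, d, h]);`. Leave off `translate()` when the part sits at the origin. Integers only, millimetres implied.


translate([0, 0, 393]) cube([315, 292, 38]);
cube([32, 32, 393]);
translate([283, 0, 0]) cube([32, 32, 393]);
translate([0, 260, 0]) cube([32, 32, 393]);
translate([283, 260, 0]) cube([32, 32, 393]);
translate([32, 0, 80]) cube([251, 32, 29]);
translate([32, 260, 80]) cube([251, 32, 29]);
translate([0, 32, 80]) cube([32, 228, 29]);
translate([283, 32, 80]) cube([32, 228, 29]);


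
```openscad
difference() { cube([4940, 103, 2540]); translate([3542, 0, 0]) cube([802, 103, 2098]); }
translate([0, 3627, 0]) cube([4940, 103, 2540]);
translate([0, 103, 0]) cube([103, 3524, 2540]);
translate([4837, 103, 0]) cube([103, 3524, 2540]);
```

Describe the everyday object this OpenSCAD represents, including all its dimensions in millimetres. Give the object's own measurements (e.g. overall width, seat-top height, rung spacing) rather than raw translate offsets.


A single room: four walls, each 2540 mm tall and 103 mm thick, enclosing an outside footprint 4940×3730 mm (x × y), no floor or roof. The front and back walls (−y and +y sides) run the full x-width; the side walls fit between their inner faces. A door opening 802 mm wide and 2098 mm tall is cut through the front wall from the floor up, its −x edge 3542 mm from the wall's −x end.


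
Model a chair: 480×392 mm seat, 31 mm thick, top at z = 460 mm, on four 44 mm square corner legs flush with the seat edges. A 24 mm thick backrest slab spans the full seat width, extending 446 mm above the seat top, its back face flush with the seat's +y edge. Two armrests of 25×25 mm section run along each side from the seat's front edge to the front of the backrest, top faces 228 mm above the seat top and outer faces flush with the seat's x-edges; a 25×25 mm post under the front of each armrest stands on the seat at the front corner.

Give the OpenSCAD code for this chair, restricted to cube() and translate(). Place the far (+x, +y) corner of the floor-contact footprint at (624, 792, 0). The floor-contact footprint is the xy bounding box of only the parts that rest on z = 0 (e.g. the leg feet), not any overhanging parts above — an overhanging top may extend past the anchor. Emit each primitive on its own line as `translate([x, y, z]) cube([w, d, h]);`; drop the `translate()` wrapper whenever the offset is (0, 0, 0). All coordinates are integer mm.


// leg_h = 460 - 31 = 429
// arm post h = 228 - 25 = 203
translate([144, 400, 429]) cube([480, 392, 31]);
translate([144, 400, 0]) cube([44, 44, 429]);
translate([580, 400, 0]) cube([44, 44, 429]);
translate([144, 748, 0]) cube([44, 44, 429]);
translate([580, 748, 0]) cube([44, 44, 429]);
translate([144, 768, 460]) cube([480, 24, 446]);
translate([144, 400, 663]) cube([25, 368, 25]);
translate([599, 400, 663]) cube([25, 368, 25]);
translate([144, 400, 460]) cube([25, 25, 203]);
translate([599, 400, 460]) cube([25, 25, 203]);


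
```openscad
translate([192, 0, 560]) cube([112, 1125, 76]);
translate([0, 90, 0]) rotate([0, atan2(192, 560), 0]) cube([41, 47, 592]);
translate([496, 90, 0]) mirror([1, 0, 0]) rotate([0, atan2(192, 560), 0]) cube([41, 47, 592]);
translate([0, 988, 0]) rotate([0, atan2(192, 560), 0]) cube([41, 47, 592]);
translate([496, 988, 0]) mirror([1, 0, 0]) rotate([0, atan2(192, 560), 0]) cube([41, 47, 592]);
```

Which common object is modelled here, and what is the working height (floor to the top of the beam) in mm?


A sawhorse. The overall height is 636 mm.

A beam across two mirrored pairs of raked legs — a sawhorse. The beam's underside is at z = 560 (matching the legs' vertical rise in atan2(192, 560)) and the beam is 76 mm tall, so its top is at 560 + 76 = 636 mm. The raked legs top out at the beam's underside, so that is the highest point.


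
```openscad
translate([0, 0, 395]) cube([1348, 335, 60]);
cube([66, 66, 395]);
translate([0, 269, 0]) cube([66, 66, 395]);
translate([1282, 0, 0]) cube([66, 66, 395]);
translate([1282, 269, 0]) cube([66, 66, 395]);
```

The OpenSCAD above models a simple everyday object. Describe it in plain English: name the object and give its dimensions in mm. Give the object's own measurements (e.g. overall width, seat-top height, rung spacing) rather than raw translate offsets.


A bench: a 1348×335 mm seat slab, 60 mm thick, top at z = 455 mm, on four 66×66 mm square legs flush with the seat corners and standing on z = 0.


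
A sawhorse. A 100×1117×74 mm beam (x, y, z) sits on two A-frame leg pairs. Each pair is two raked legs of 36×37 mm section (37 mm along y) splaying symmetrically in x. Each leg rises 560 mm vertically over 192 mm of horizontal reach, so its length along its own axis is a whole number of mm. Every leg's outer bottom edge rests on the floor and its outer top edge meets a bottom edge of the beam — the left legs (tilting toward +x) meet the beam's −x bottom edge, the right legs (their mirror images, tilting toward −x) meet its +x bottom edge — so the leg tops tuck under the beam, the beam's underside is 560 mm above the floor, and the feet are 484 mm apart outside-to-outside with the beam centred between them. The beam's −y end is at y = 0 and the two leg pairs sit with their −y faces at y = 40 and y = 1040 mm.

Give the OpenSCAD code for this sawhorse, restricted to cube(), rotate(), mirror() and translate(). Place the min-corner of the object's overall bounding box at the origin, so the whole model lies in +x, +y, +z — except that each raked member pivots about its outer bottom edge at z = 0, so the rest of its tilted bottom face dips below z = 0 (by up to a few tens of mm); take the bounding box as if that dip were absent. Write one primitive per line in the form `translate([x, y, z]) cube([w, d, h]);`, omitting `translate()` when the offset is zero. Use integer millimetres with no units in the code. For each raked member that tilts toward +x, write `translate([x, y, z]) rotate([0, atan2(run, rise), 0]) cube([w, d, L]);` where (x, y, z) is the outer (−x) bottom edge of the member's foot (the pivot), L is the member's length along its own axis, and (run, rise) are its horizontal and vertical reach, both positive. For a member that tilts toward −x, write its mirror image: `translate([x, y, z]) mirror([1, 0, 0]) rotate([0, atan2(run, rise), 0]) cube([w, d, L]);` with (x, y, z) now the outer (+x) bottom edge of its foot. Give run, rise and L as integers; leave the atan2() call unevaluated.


translate([192, 0, 560]) cube([100, 1117, 74]);
translate([0, 40, 0]) rotate([0, atan2(192, 560), 0]) cube([36, 37, 592]);
translate([484, 40, 0]) mirror([1, 0, 0]) rotate([0, atan2(192, 560), 0]) cube([36, 37, 592]);
translate([0, 1040, 0]) rotate([0, atan2(192, 560), 0]) cube([36, 37, 592]);
translate([484, 1040, 0]) mirror([1, 0, 0]) rotate([0, atan2(192, 560), 0]) cube([36, 37, 592]);


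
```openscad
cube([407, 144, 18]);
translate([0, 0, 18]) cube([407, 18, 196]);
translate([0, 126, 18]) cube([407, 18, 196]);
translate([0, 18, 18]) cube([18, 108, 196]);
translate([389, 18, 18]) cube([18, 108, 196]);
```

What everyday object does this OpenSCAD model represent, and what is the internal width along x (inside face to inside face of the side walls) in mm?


An open box. The internal width is 371 mm.

A 407×144 base slab with four walls standing on it — an open box. The base is 407 mm wide and the walls are 18 mm thick, so the internal width is 407 − 2 × 18 = 371 mm.


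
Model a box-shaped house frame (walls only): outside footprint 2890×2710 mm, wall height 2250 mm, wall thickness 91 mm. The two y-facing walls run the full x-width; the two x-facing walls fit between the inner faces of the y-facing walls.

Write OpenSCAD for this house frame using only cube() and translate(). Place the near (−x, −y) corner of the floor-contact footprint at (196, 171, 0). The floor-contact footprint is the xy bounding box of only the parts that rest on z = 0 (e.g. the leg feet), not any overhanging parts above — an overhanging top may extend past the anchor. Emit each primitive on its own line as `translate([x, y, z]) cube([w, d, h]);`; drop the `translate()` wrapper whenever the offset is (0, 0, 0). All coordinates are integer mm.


translate([196, 171, 0]) cube([2890, 91, 2250]);
translate([196, 2790, 0]) cube([2890, 91, 2250]);
translate([196, 262, 0]) cube([91, 2528, 2250]);
translate([2995, 262, 0]) cube([91, 2528, 2250]);


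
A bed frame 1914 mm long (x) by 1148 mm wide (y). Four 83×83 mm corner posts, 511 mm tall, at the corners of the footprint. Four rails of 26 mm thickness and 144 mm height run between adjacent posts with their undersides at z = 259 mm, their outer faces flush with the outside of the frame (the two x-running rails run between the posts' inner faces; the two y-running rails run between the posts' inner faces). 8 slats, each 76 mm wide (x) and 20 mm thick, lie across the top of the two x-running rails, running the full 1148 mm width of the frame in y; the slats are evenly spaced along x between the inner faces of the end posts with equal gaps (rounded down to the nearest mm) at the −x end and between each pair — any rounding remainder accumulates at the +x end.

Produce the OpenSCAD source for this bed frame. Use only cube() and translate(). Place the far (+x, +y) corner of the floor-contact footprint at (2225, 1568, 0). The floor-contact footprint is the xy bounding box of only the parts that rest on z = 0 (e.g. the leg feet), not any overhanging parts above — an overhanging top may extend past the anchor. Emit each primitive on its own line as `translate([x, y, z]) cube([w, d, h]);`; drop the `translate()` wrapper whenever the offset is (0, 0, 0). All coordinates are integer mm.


translate([311, 420, 0]) cube([83, 83, 511]);
translate([311, 1485, 0]) cube([83, 83, 511]);
translate([2142, 420, 0]) cube([83, 83, 511]);
translate([2142, 1485, 0]) cube([83, 83, 511]);
translate([394, 420, 259]) cube([1748, 26, 144]);
translate([394, 1542, 259]) cube([1748, 26, 144]);
translate([311, 503, 259]) cube([26, 982, 144]);
translate([2199, 503, 259]) cube([26, 982, 144]);
translate([520, 420, 403]) cube([76, 1148, 20]);
translate([722, 420, 403]) cube([76, 1148, 20]);
translate([924, 420, 403]) cube([76, 1148, 20]);
translate([1126, 420, 403]) cube([76, 1148, 20]);
translate([1328, 420, 403]) cube([76, 1148, 20]);
translate([1530, 420, 403]) cube([76, 1148, 20]);
translate([1732, 420, 403]) cube([76, 1148, 20]);
translate([1934, 420, 403]) cube([76, 1148, 20]);


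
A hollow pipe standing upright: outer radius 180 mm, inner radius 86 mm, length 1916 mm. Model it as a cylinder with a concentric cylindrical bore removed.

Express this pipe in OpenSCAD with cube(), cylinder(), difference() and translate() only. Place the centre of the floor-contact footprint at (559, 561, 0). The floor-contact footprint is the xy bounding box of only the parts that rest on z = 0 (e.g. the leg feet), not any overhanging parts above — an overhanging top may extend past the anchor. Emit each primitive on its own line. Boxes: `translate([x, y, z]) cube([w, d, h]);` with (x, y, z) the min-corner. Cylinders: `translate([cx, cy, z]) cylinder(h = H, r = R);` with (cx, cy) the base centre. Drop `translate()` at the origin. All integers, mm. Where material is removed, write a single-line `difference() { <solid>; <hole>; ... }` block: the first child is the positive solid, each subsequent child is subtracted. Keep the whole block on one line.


difference() { translate([559, 561, 0]) cylinder(h = 1916, r = 180); translate([559, 561, 0]) cylinder(h = 1916, r = 86); }


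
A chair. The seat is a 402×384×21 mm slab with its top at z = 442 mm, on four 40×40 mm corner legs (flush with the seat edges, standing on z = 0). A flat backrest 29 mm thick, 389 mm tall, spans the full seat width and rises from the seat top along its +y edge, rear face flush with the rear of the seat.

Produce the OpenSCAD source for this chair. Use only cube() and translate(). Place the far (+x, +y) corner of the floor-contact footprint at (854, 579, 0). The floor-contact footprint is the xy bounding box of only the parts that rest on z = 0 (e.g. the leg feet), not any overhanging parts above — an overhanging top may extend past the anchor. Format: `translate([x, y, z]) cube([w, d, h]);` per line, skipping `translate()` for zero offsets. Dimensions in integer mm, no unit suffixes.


// leg_h = 442 - 21 = 421
translate([452, 195, 421]) cube([402, 384, 21]);
translate([452, 195, 0]) cube([40, 40, 421]);
translate([814, 195, 0]) cube([40, 40, 421]);
translate([452, 539, 0]) cube([40, 40, 421]);
translate([814, 539, 0]) cube([40, 40, 421]);
translate([452, 550, 442]) cube([402, 29, 389]);


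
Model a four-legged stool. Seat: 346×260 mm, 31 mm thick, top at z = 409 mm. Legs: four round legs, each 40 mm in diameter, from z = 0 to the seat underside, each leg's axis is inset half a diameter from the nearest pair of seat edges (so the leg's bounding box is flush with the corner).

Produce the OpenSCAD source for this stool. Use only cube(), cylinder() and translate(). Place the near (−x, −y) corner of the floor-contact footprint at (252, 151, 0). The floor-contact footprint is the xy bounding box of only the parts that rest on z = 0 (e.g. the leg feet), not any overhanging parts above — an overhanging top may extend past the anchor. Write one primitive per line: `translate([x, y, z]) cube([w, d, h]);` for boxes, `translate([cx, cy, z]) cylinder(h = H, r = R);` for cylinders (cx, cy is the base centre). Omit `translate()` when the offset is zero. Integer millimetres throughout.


translate([252, 151, 378]) cube([346, 260, 31]);
translate([272, 171, 0]) cylinder(h = 378, r = 20);
translate([578, 171, 0]) cylinder(h = 378, r = 20);
translate([272, 391, 0]) cylinder(h = 378, r = 20);
translate([578, 391, 0]) cylinder(h = 378, r = 20);


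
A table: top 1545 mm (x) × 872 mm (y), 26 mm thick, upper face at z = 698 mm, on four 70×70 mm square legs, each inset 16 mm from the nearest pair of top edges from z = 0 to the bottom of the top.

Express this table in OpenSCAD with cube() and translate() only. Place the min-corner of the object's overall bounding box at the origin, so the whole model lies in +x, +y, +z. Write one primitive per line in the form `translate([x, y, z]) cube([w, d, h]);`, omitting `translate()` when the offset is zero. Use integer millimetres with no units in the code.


translate([0, 0, 672]) cube([1545, 872, 26]);
translate([16, 16, 0]) cube([70, 70, 672]);
translate([1459, 16, 0]) cube([70, 70, 672]);
translate([16, 786, 0]) cube([70, 70, 672]);
translate([1459, 786, 0]) cube([70, 70, 672]);


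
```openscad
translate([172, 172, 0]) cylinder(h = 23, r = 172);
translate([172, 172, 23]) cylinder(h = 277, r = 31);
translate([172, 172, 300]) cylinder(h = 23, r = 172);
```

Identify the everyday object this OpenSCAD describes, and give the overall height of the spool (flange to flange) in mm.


A spool. The overall height is 323 mm.

Three coaxial cylinders, large–small–large — a spool. Two 23 mm flanges and a 277 mm core give 23 + 277 + 23 = 323 mm.


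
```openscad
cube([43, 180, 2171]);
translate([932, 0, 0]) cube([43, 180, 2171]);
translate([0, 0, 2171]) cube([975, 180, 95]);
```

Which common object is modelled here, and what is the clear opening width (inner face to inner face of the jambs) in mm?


A door frame. The clear opening width is 889 mm.

Two 2171 mm tall posts with a header on top — a door frame. The left jamb is 43 mm wide at x = 0; the right jamb starts at x = 932. The clear opening is 932 − 43 = 889 mm.


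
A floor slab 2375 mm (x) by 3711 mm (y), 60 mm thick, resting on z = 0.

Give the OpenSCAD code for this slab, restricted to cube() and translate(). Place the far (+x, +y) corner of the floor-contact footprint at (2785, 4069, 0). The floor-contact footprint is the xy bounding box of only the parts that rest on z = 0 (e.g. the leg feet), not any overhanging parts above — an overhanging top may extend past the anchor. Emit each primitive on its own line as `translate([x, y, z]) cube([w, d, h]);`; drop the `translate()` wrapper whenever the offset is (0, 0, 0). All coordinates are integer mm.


translate([410, 358, 0]) cube([2375, 3711, 60]);


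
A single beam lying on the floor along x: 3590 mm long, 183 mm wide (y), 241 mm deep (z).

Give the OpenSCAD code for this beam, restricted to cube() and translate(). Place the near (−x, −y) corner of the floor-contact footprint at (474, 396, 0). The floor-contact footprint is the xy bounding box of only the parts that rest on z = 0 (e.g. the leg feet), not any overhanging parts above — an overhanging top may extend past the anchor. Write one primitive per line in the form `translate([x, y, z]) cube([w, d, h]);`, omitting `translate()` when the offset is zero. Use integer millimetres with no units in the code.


translate([474, 396, 0]) cube([3590, 183, 241]);


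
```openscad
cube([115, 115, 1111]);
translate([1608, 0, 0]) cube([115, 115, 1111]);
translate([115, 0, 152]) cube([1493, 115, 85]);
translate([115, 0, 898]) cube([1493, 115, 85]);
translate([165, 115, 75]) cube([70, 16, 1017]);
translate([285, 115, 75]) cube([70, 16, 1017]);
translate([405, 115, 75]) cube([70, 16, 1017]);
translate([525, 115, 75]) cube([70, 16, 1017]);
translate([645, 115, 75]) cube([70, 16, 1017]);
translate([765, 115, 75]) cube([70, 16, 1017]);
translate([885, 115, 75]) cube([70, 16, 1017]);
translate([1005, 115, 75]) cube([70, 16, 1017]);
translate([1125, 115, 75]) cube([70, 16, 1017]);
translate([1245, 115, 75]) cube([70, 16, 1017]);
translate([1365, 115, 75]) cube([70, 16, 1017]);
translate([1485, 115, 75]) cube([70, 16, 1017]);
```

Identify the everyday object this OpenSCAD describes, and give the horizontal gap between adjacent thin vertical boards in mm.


A fence section. The picket gap is 50 mm.

Two posts, two rails, 12 pickets — a fence section. Span 1493 mm holds 12 pickets of 70 mm with 13 equal gaps: ⌊(1493 − 12·70) / 13⌋ = 50 mm.


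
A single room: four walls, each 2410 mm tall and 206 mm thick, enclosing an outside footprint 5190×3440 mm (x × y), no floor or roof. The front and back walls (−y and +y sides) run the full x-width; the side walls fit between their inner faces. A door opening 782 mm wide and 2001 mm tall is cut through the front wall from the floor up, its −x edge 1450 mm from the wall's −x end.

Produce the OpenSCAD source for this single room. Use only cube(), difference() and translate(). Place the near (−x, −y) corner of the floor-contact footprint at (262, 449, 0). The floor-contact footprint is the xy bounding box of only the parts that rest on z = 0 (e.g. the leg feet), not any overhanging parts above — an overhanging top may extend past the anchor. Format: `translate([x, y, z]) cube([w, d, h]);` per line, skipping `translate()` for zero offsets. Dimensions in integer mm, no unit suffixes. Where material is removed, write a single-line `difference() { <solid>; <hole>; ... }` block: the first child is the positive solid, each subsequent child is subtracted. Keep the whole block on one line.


difference() { translate([262, 449, 0]) cube([5190, 206, 2410]); translate([1712, 449, 0]) cube([782, 206, 2001]); }
translate([262, 3683, 0]) cube([5190, 206, 2410]);
translate([262, 655, 0]) cube([206, 3028, 2410]);
translate([5246, 655, 0]) cube([206, 3028, 2410]);


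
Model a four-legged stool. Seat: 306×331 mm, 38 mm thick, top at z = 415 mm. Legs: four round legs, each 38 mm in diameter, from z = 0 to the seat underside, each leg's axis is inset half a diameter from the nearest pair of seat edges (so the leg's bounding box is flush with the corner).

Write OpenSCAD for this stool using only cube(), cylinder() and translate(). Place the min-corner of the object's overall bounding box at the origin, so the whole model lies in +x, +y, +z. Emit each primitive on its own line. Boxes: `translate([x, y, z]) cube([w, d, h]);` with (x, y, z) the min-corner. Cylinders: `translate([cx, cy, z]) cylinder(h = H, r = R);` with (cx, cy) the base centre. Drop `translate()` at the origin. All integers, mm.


translate([0, 0, 377]) cube([306, 331, 38]);
translate([19, 19, 0]) cylinder(h = 377, r = 19);
translate([287, 19, 0]) cylinder(h = 377, r = 19);
translate([19, 312, 0]) cylinder(h = 377, r = 19);
translate([287, 312, 0]) cylinder(h = 377, r = 19);


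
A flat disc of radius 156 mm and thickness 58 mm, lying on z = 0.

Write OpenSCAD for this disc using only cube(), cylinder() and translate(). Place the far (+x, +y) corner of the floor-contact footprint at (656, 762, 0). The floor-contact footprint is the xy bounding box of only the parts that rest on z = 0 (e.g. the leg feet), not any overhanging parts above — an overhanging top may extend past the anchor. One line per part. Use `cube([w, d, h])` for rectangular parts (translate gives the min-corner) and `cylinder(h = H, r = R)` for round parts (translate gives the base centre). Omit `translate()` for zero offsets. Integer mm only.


translate([500, 606, 0]) cylinder(h = 58, r = 156);


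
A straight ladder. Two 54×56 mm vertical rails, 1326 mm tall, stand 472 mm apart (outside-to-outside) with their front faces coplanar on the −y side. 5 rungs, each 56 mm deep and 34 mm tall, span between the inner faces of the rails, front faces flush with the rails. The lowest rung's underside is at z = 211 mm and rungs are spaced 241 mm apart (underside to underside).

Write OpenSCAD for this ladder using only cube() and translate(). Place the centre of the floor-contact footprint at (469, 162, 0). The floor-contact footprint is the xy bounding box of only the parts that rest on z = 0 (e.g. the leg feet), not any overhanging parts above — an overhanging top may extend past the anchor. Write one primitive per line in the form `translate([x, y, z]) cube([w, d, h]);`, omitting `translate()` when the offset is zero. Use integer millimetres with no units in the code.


// rung span = 472 - 2*54 = 364
// rung[k] z = 211 + k*241
translate([233, 134, 0]) cube([54, 56, 1326]);
translate([651, 134, 0]) cube([54, 56, 1326]);
translate([287, 134, 211]) cube([364, 56, 34]);
translate([287, 134, 452]) cube([364, 56, 34]);
translate([287, 134, 693]) cube([364, 56, 34]);
translate([287, 134, 934]) cube([364, 56, 34]);
translate([287, 134, 1175]) cube([364, 56, 34]);


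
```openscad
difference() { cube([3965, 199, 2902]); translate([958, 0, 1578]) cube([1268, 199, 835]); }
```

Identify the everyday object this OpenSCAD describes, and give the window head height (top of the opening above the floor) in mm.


A wall with a window opening. The window head height is 2413 mm.

A wall with a rectangular opening subtracted — a window. Sill at z = 1578, opening 835 mm tall, so the head is at 1578 + 835 = 2413 mm.


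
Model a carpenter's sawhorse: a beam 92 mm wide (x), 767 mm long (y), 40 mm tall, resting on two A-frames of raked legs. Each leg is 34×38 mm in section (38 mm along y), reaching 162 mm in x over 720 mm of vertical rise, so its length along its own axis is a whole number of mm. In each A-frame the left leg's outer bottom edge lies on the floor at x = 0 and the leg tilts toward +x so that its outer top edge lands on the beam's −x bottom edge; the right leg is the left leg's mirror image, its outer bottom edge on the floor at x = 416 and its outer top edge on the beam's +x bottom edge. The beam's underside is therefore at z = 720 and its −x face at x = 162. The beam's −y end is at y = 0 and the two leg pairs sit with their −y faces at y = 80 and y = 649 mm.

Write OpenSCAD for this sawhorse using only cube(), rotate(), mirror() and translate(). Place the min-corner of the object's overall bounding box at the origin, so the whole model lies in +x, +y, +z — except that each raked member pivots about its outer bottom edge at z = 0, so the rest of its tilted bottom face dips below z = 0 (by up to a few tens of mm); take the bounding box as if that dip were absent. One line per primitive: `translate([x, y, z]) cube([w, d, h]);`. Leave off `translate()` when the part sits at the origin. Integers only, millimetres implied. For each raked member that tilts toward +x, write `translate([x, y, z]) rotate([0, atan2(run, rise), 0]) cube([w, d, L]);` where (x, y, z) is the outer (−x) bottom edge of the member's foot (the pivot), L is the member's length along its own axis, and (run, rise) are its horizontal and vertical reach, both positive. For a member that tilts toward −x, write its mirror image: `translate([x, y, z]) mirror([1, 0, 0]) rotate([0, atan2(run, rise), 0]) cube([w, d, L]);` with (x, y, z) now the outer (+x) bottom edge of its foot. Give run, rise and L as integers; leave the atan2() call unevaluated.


translate([162, 0, 720]) cube([92, 767, 40]);
translate([0, 80, 0]) rotate([0, atan2(162, 720), 0]) cube([34, 38, 738]);
translate([416, 80, 0]) mirror([1, 0, 0]) rotate([0, atan2(162, 720), 0]) cube([34, 38, 738]);
translate([0, 649, 0]) rotate([0, atan2(162, 720), 0]) cube([34, 38, 738]);
translate([416, 649, 0]) mirror([1, 0, 0]) rotate([0, atan2(162, 720), 0]) cube([34, 38, 738]);


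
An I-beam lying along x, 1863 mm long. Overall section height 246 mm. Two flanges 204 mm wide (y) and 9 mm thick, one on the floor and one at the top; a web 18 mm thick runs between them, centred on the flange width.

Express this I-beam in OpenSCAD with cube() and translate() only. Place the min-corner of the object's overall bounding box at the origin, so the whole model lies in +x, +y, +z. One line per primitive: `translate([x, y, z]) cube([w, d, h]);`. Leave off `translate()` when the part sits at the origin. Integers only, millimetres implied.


cube([1863, 204, 9]);
translate([0, 93, 9]) cube([1863, 18, 228]);
translate([0, 0, 237]) cube([1863, 204, 9]);


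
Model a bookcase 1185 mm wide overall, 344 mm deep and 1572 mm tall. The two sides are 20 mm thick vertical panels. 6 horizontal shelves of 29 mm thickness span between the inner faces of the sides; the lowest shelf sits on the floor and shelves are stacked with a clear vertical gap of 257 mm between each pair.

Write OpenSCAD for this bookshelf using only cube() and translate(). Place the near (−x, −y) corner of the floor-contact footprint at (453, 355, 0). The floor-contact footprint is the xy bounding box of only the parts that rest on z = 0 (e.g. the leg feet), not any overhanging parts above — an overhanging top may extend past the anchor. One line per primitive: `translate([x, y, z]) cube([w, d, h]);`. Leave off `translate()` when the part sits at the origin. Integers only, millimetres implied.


translate([453, 355, 0]) cube([20, 344, 1572]);
translate([1618, 355, 0]) cube([20, 344, 1572]);
translate([473, 355, 0]) cube([1145, 344, 29]);
translate([473, 355, 286]) cube([1145, 344, 29]);
translate([473, 355, 572]) cube([1145, 344, 29]);
translate([473, 355, 858]) cube([1145, 344, 29]);
translate([473, 355, 1144]) cube([1145, 344, 29]);
translate([473, 355, 1430]) cube([1145, 344, 29]);


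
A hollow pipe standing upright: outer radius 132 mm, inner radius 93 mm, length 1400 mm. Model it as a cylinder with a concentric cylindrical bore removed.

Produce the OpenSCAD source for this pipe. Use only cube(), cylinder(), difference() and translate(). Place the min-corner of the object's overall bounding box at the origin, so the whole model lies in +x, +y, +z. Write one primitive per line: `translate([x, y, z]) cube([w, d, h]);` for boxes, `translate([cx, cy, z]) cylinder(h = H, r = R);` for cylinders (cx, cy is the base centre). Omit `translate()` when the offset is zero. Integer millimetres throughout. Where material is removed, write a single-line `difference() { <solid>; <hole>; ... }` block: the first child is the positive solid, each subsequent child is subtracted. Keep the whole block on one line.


difference() { translate([132, 132, 0]) cylinder(h = 1400, r = 132); translate([132, 132, 0]) cylinder(h = 1400, r = 93); }
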